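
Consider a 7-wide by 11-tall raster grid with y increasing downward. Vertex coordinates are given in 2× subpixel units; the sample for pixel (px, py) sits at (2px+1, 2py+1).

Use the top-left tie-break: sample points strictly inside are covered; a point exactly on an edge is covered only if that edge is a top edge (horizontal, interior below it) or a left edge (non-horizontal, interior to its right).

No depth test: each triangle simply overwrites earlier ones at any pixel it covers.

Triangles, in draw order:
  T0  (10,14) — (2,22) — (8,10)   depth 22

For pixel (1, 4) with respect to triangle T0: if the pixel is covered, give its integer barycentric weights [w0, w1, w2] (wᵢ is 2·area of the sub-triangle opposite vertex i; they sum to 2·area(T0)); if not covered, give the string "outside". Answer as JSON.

T0:
  2·area = 48
  edge (10, 14)→(2, 22): d=(-8,8) right/bottom  bias=-1
  edge (2, 22)→(8, 10): d=(6,-12) top-left  bias=+0
  edge (8, 10)→(10, 14): d=(2,4) right/bottom  bias=-1
    (6,5)@(13, 11): e=[0,66,-18] → ·  [on edge]
    (3,6)@(7, 13): e=[32,6,10] → █
    (4,6)@(9, 13): e=[16,30,2] → █
    (5,6)@(11, 13): e=[0,54,-6] → ·  [on edge]
    (3,7)@(7, 15): e=[16,18,14] → █
    (4,7)@(9, 15): e=[0,42,6] → ·  [on edge]
    (2,8)@(5, 17): e=[16,6,26] → █
    (3,8)@(7, 17): e=[0,30,18] → ·  [on edge]
    (2,9)@(5, 19): e=[0,18,30] → ·  [on edge]
    (1,10)@(3, 21): e=[0,6,42] → ·  [on edge]
  covered (4 px):
    · · · · · · ·
    · · · · · · ·
    · · · · · · ·
    · · · · · · ·
    · · · · · · ·
    · · · · · · ·
    · · · █ █ · ·
    · · · █ · · ·
    · · █ · · · ·
    · · · · · · ·
    · · · · · · ·

Answer: "outside"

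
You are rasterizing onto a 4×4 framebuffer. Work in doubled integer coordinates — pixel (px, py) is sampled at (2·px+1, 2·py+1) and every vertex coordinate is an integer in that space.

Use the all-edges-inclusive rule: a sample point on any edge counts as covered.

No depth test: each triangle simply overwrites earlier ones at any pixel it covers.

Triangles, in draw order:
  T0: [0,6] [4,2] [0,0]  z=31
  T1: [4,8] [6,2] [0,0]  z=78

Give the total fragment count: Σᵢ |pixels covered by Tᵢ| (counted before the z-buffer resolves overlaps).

T0:
  2·area = 24  (B↔C swapped to make it positive)
  edge (0, 6)→(0, 0): d=(0,-6) inclusive
  edge (0, 0)→(4, 2): d=(4,2) inclusive
  edge (4, 2)→(0, 6): d=(-4,4) inclusive
    (0,0)@(1, 1): e=[6,2,16] → X
    (1,0)@(3, 1): e=[18,-2,8] → .
    (2,0)@(5, 1): e=[30,-6,0] → .  [on edge]
    (0,1)@(1, 3): e=[6,10,8] → X
    (1,1)@(3, 3): e=[18,6,0] → X  [on edge]
    (2,1)@(5, 3): e=[30,2,-8] → .
    (0,2)@(1, 5): e=[6,18,0] → X  [on edge]
    (1,2)@(3, 5): e=[18,14,-8] → .
    (0,3)@(1, 7): e=[6,26,-8] → .
  covered (4 px):
    X . . .
    X X . .
    X . . .
    . . . .
T1:
  2·area = 40  (B↔C swapped to make it positive)
  edge (4, 8)→(0, 0): d=(-4,-8) inclusive
  edge (0, 0)→(6, 2): d=(6,2) inclusive
  edge (6, 2)→(4, 8): d=(-2,6) inclusive
    (0,0)@(1, 1): e=[4,4,32] → X
    (1,0)@(3, 1): e=[20,0,20] → X  [on edge]
    (2,0)@(5, 1): e=[36,-4,8] → .
    (0,1)@(1, 3): e=[-4,16,28] → .
    (1,1)@(3, 3): e=[12,12,16] → X
    (2,1)@(5, 3): e=[28,8,4] → X
    (3,1)@(7, 3): e=[44,4,-8] → .
    (1,2)@(3, 5): e=[4,24,12] → X
    (2,2)@(5, 5): e=[20,20,0] → X  [on edge]
    (3,2)@(7, 5): e=[36,16,-12] → .
    (1,3)@(3, 7): e=[-4,36,8] → .
    (2,3)@(5, 7): e=[12,32,-4] → .
  covered (6 px):
    X X . .
    . X X .
    . X X .
    . . . .

Result: 10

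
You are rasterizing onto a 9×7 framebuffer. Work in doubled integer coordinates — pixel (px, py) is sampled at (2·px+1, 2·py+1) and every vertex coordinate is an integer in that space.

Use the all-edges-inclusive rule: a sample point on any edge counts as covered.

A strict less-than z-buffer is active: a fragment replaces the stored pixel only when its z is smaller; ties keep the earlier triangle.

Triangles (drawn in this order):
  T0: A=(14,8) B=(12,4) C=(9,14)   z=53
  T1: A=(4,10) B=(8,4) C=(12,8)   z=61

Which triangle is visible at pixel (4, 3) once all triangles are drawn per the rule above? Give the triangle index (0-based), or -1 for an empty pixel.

T0:
  2·area = 32  (B↔C swapped to make it positive)
  edge (14, 8)→(9, 14): d=(-5,6) inclusive
  edge (9, 14)→(12, 4): d=(3,-10) inclusive
  edge (12, 4)→(14, 8): d=(2,4) inclusive
    (6,3)@(13, 7): e=[11,19,2] → #
    (7,3)@(15, 7): e=[-1,39,-6] → ·
    (5,4)@(11, 9): e=[13,5,14] → #
    (7,4)@(15, 9): e=[-11,45,-2] → ·
    (5,5)@(11, 11): e=[3,11,18] → #
    (6,5)@(13, 11): e=[-9,31,10] → ·
    (5,6)@(11, 13): e=[-7,17,22] → ·
  covered (4 px):
    · · · · · · · · ·
    · · · · · · · · ·
    · · · · · · · · ·
    · · · · · · # · ·
    · · · · · # # · ·
    · · · · · # · · ·
    · · · · · · · · ·
T1:
  2·area = 40
  edge (4, 10)→(8, 4): d=(4,-6) inclusive
  edge (8, 4)→(12, 8): d=(4,4) inclusive
  edge (12, 8)→(4, 10): d=(-8,2) inclusive
    (2,0)@(5, 1): e=[-30,0,70] → ·  [on edge]
    (3,1)@(7, 3): e=[-10,0,50] → ·  [on edge]
    (4,2)@(9, 5): e=[10,0,30] → #  [on edge]
    (5,2)@(11, 5): e=[22,-8,26] → ·
    (3,3)@(7, 7): e=[6,16,18] → #
    (5,3)@(11, 7): e=[30,0,10] → #  [on edge]
    (6,3)@(13, 7): e=[42,-8,6] → ·
    (2,4)@(5, 9): e=[2,32,6] → #
    (4,4)@(9, 9): e=[26,16,-2] → ·
    (5,4)@(11, 9): e=[38,8,-6] → ·
    (6,4)@(13, 9): e=[50,0,-10] → ·  [on edge]
    (2,5)@(5, 11): e=[10,40,-10] → ·
    (7,5)@(15, 11): e=[70,0,-30] → ·  [on edge]
    (8,6)@(17, 13): e=[90,0,-50] → ·  [on edge]
  covered (6 px):
    · · · · · · · · ·
    · · · · · · · · ·
    · · · · # · · · ·
    · · · # # # · · ·
    · · # # · · · · ·
    · · · · · · · · ·
    · · · · · · · · ·

Z-buffer (winner per pixel, '.' = empty):
  . . . . . . . . .
  . . . . . . . . .
  . . . . 1 . . . .
  . . . 1 1 1 0 . .
  . . 1 1 . 0 0 . .
  . . . . . 0 . . .
  . . . . . . . . .

Final: 1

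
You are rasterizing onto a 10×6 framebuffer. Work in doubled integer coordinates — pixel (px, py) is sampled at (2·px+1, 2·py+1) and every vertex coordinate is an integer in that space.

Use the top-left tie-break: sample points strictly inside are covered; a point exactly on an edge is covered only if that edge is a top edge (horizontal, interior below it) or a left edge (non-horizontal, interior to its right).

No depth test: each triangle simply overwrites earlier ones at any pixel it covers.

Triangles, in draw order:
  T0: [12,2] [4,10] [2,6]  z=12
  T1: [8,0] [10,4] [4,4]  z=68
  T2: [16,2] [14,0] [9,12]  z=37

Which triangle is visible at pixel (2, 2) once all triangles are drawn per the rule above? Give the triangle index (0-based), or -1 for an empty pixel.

T0:
  2·area = 48
  edge (12, 2)→(4, 10): d=(-8,8) right/bottom  bias=-1
  edge (4, 10)→(2, 6): d=(-2,-4) top-left  bias=+0
  edge (2, 6)→(12, 2): d=(10,-4) top-left  bias=+0
    (6,0)@(13, 1): e=[0,54,-6] → ·  [on edge]
    (5,1)@(11, 3): e=[0,42,6] → ·  [on edge]
    (2,2)@(5, 5): e=[32,14,2] → #
    (3,2)@(7, 5): e=[16,22,10] → #
    (4,2)@(9, 5): e=[0,30,18] → ·  [on edge]
    (1,3)@(3, 7): e=[32,2,14] → #
    (3,3)@(7, 7): e=[0,18,30] → ·  [on edge]
    (1,4)@(3, 9): e=[16,-2,34] → ·
    (2,4)@(5, 9): e=[0,6,42] → ·  [on edge]
    (1,5)@(3, 11): e=[0,-6,54] → ·  [on edge]
  covered (4 px):
    · · · · · · · · · ·
    · · · · · · · · · ·
    · · # # · · · · · ·
    · # # · · · · · · ·
    · · · · · · · · · ·
    · · · · · · · · · ·
T1:
  2·area = 24
  edge (8, 0)→(10, 4): d=(2,4) right/bottom  bias=-1
  edge (10, 4)→(4, 4): d=(-6,0) right/bottom  bias=-1
  edge (4, 4)→(8, 0): d=(4,-4) top-left  bias=+0
    (3,0)@(7, 1): e=[6,18,0] → #  [on edge]
    (4,0)@(9, 1): e=[-2,18,8] → ·
    (2,1)@(5, 3): e=[18,6,0] → #  [on edge]
    (4,1)@(9, 3): e=[2,6,16] → #
    (5,1)@(11, 3): e=[-6,6,24] → ·
    (1,2)@(3, 5): e=[30,-6,0] → ·  [on edge]
    (2,2)@(5, 5): e=[22,-6,8] → ·
    (3,2)@(7, 5): e=[14,-6,16] → ·
    (4,2)@(9, 5): e=[6,-6,24] → ·
    (0,3)@(1, 7): e=[42,-18,0] → ·  [on edge]
  covered (4 px):
    · · · # · · · · · ·
    · · # # # · · · · ·
    · · · · · · · · · ·
    · · · · · · · · · ·
    · · · · · · · · · ·
    · · · · · · · · · ·
T2:
  2·area = 34  (B↔C swapped to make it positive)
  edge (16, 2)→(9, 12): d=(-7,10) right/bottom  bias=-1
  edge (9, 12)→(14, 0): d=(5,-12) top-left  bias=+0
  edge (14, 0)→(16, 2): d=(2,2) right/bottom  bias=-1
    (7,0)@(15, 1): e=[17,17,0] → ·  [on edge]
    (6,1)@(13, 3): e=[23,3,8] → #
    (7,1)@(15, 3): e=[3,27,4] → #
    (8,1)@(17, 3): e=[-17,51,0] → ·  [on edge]
    (6,2)@(13, 5): e=[9,13,12] → #
    (7,2)@(15, 5): e=[-11,37,8] → ·
    (9,2)@(19, 5): e=[-51,85,0] → ·  [on edge]
    (6,3)@(13, 7): e=[-5,23,16] → ·
    (5,4)@(11, 9): e=[1,9,24] → #
    (6,4)@(13, 9): e=[-19,33,20] → ·
    (5,5)@(11, 11): e=[-13,19,28] → ·
  covered (4 px):
    · · · · · · · · · ·
    · · · · · · # # · ·
    · · · · · · # · · ·
    · · · · · · · · · ·
    · · · · · # · · · ·
    · · · · · · · · · ·

Z-buffer (winner per pixel, '.' = empty):
  . . . 1 . . . . . .
  . . 1 1 1 . 2 2 . .
  . . 0 0 . . 2 . . .
  . 0 0 . . . . . . .
  . . . . . 2 . . . .
  . . . . . . . . . .

Answer: 0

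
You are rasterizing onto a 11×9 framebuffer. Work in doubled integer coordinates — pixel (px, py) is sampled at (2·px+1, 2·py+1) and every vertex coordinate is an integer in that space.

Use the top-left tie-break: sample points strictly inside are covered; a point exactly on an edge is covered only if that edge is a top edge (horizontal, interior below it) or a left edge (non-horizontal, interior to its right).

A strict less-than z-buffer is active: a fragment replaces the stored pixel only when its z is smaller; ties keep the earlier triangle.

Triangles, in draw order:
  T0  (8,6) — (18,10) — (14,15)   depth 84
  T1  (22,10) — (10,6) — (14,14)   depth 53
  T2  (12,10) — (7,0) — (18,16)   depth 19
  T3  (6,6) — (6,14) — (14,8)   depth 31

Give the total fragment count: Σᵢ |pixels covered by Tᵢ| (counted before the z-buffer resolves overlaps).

T0:
  2·area = 66
  edge (8, 6)→(18, 10): d=(10,4) right/bottom  bias=-1
  edge (18, 10)→(14, 15): d=(-4,5) right/bottom  bias=-1
  edge (14, 15)→(8, 6): d=(-6,-9) top-left  bias=+0
    (4,3)@(9, 7): e=[6,57,3] → █
    (5,3)@(11, 7): e=[-2,47,21] → ·
    (4,4)@(9, 9): e=[26,49,-9] → ·
    (5,4)@(11, 9): e=[18,39,9] → █
    (6,4)@(13, 9): e=[10,29,27] → █
    (7,4)@(15, 9): e=[2,19,45] → █
    (8,4)@(17, 9): e=[-6,9,63] → ·
    (5,5)@(11, 11): e=[38,31,-3] → ·
    (6,5)@(13, 11): e=[30,21,15] → █
    (8,5)@(17, 11): e=[14,1,51] → █
    (9,5)@(19, 11): e=[6,-9,69] → ·
    (6,6)@(13, 13): e=[50,13,3] → █
  covered (9 px):
    · · · · · · · · · · ·
    · · · · · · · · · · ·
    · · · · · · · · · · ·
    · · · · █ · · · · · ·
    · · · · · █ █ █ · · ·
    · · · · · · █ █ █ · ·
    · · · · · · █ █ · · ·
    · · · · · · · · · · ·
    · · · · · · · · · · ·
T1:
  2·area = 80  (B↔C swapped to make it positive)
  edge (22, 10)→(14, 14): d=(-8,4) right/bottom  bias=-1
  edge (14, 14)→(10, 6): d=(-4,-8) top-left  bias=+0
  edge (10, 6)→(22, 10): d=(12,4) right/bottom  bias=-1
    (0,1)@(1, 3): e=[140,-60,0] → ·  [on edge]
    (3,2)@(7, 5): e=[100,-20,0] → ·  [on edge]
    (5,3)@(11, 7): e=[68,4,8] → █
    (6,3)@(13, 7): e=[60,20,0] → ·  [on edge]
    (5,4)@(11, 9): e=[52,-4,32] → ·
    (6,4)@(13, 9): e=[44,12,24] → █
    (7,4)@(15, 9): e=[36,28,16] → █
    (8,4)@(17, 9): e=[28,44,8] → █
    (9,4)@(19, 9): e=[20,60,0] → ·  [on edge]
    (6,5)@(13, 11): e=[28,4,48] → █
    (9,5)@(19, 11): e=[4,52,24] → █
    (10,5)@(21, 11): e=[-4,68,16] → ·
  covered (9 px):
    · · · · · · · · · · ·
    · · · · · · · · · · ·
    · · · · · · · · · · ·
    · · · · · █ · · · · ·
    · · · · · · █ █ █ · ·
    · · · · · · █ █ █ █ ·
    · · · · · · · █ · · ·
    · · · · · · · · · · ·
    · · · · · · · · · · ·
T2:
  2·area = 30
  edge (12, 10)→(7, 0): d=(-5,-10) top-left  bias=+0
  edge (7, 0)→(18, 16): d=(11,16) right/bottom  bias=-1
  edge (18, 16)→(12, 10): d=(-6,-6) top-left  bias=+0
    (1,0)@(3, 1): e=[-45,75,0] → ·  [on edge]
    (2,1)@(5, 3): e=[-35,65,0] → ·  [on edge]
    (4,1)@(9, 3): e=[5,1,24] → █
    (5,1)@(11, 3): e=[25,-31,36] → ·
    (3,2)@(7, 5): e=[-25,55,0] → ·  [on edge]
    (4,2)@(9, 5): e=[-5,23,12] → ·
    (4,3)@(9, 7): e=[-15,45,0] → ·  [on edge]
    (5,3)@(11, 7): e=[5,13,12] → █
    (6,3)@(13, 7): e=[25,-19,24] → ·
    (5,4)@(11, 9): e=[-5,35,0] → ·  [on edge]
    (6,4)@(13, 9): e=[15,3,12] → █
    (7,4)@(15, 9): e=[35,-29,24] → ·
    (6,5)@(13, 11): e=[5,25,0] → █  [on edge]
    (7,6)@(15, 13): e=[15,15,0] → █  [on edge]
    (8,7)@(17, 15): e=[25,5,0] → █  [on edge]
    (9,8)@(19, 17): e=[35,-5,0] → ·  [on edge]
  covered (6 px):
    · · · · · · · · · · ·
    · · · · █ · · · · · ·
    · · · · · · · · · · ·
    · · · · · █ · · · · ·
    · · · · · · █ · · · ·
    · · · · · · █ · · · ·
    · · · · · · · █ · · ·
    · · · · · · · · █ · ·
    · · · · · · · · · · ·
T3:
  2·area = 64  (B↔C swapped to make it positive)
  edge (6, 6)→(14, 8): d=(8,2) right/bottom  bias=-1
  edge (14, 8)→(6, 14): d=(-8,6) right/bottom  bias=-1
  edge (6, 14)→(6, 6): d=(0,-8) top-left  bias=+0
    (3,3)@(7, 7): e=[6,50,8] → █
    (4,3)@(9, 7): e=[2,38,24] → █
    (5,3)@(11, 7): e=[-2,26,40] → ·
    (3,4)@(7, 9): e=[22,34,8] → █
    (5,4)@(11, 9): e=[14,10,40] → █
    (6,4)@(13, 9): e=[10,-2,56] → ·
    (3,5)@(7, 11): e=[38,18,8] → █
    (5,5)@(11, 11): e=[30,-6,40] → ·
    (3,6)@(7, 13): e=[54,2,8] → █
    (4,6)@(9, 13): e=[50,-10,24] → ·
    (3,7)@(7, 15): e=[70,-14,8] → ·
  covered (8 px):
    · · · · · · · · · · ·
    · · · · · · · · · · ·
    · · · · · · · · · · ·
    · · · █ █ · · · · · ·
    · · · █ █ █ · · · · ·
    · · · █ █ · · · · · ·
    · · · █ · · · · · · ·
    · · · · · · · · · · ·
    · · · · · · · · · · ·

Answer: 32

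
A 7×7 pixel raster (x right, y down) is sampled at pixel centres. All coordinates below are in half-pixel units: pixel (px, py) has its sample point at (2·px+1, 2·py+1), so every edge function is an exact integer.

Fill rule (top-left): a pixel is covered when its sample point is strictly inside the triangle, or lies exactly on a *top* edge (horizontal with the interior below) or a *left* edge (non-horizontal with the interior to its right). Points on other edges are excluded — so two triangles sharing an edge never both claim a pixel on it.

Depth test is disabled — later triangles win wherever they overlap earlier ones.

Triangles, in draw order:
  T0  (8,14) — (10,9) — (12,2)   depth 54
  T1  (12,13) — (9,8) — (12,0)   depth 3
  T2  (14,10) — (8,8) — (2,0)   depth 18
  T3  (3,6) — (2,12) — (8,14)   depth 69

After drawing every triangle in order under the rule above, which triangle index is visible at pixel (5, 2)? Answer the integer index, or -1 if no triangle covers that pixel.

T0:
  2·area = 4  (B↔C swapped to make it positive)
  edge (8, 14)→(12, 2): d=(4,-12) top-left  bias=+0
  edge (12, 2)→(10, 9): d=(-2,7) right/bottom  bias=-1
  edge (10, 9)→(8, 14): d=(-2,5) right/bottom  bias=-1
    (5,2)@(11, 5): e=[0,1,3] → █  [on edge]
    (6,2)@(13, 5): e=[24,-13,-7] → ·
    (5,3)@(11, 7): e=[8,-3,-1] → ·
    (4,5)@(9, 11): e=[0,3,1] → █  [on edge]
    (5,5)@(11, 11): e=[24,-11,-9] → ·
    (4,6)@(9, 13): e=[8,-1,-3] → ·
  covered (2 px):
    · · · · · · ·
    · · · · · · ·
    · · · · · █ ·
    · · · · · · ·
    · · · · · · ·
    · · · · █ · ·
    · · · · · · ·
T1:
  2·area = 39
  edge (12, 13)→(9, 8): d=(-3,-5) top-left  bias=+0
  edge (9, 8)→(12, 0): d=(3,-8) top-left  bias=+0
  edge (12, 0)→(12, 13): d=(0,13) right/bottom  bias=-1
    (5,1)@(11, 3): e=[25,1,13] → █
    (6,1)@(13, 3): e=[35,17,-13] → ·
    (5,2)@(11, 5): e=[19,7,13] → █
    (6,2)@(13, 5): e=[29,23,-13] → ·
    (5,3)@(11, 7): e=[13,13,13] → █
    (6,3)@(13, 7): e=[23,29,-13] → ·
    (5,4)@(11, 9): e=[7,19,13] → █
    (6,4)@(13, 9): e=[17,35,-13] → ·
    (5,5)@(11, 11): e=[1,25,13] → █
    (6,5)@(13, 11): e=[11,41,-13] → ·
    (5,6)@(11, 13): e=[-5,31,13] → ·
  covered (5 px):
    · · · · · · ·
    · · · · · █ ·
    · · · · · █ ·
    · · · · · █ ·
    · · · · · █ ·
    · · · · · █ ·
    · · · · · · ·
T2:
  2·area = 36
  edge (14, 10)→(8, 8): d=(-6,-2) top-left  bias=+0
  edge (8, 8)→(2, 0): d=(-6,-8) top-left  bias=+0
  edge (2, 0)→(14, 10): d=(12,10) right/bottom  bias=-1
    (1,0)@(3, 1): e=[32,2,2] → █
    (2,0)@(5, 1): e=[36,18,-18] → ·
    (1,1)@(3, 3): e=[20,-10,26] → ·
    (2,1)@(5, 3): e=[24,6,6] → █
    (3,1)@(7, 3): e=[28,22,-14] → ·
    (2,2)@(5, 5): e=[12,-6,30] → ·
    (3,2)@(7, 5): e=[16,10,10] → █
    (4,2)@(9, 5): e=[20,26,-10] → ·
    (2,3)@(5, 7): e=[0,-18,54] → ·  [on edge]
    (3,3)@(7, 7): e=[4,-2,34] → ·
    (4,3)@(9, 7): e=[8,14,14] → █
    (5,3)@(11, 7): e=[12,30,-6] → ·
    (5,4)@(11, 9): e=[0,18,18] → █  [on edge]
  covered (5 px):
    · █ · · · · ·
    · · █ · · · ·
    · · · █ · · ·
    · · · · █ · ·
    · · · · · █ ·
    · · · · · · ·
    · · · · · · ·
T3:
  2·area = 38  (B↔C swapped to make it positive)
  edge (3, 6)→(8, 14): d=(5,8) right/bottom  bias=-1
  edge (8, 14)→(2, 12): d=(-6,-2) top-left  bias=+0
  edge (2, 12)→(3, 6): d=(1,-6) top-left  bias=+0
    (1,3)@(3, 7): e=[5,32,1] → █
    (2,3)@(5, 7): e=[-11,36,13] → ·
    (1,4)@(3, 9): e=[15,20,3] → █
    (2,4)@(5, 9): e=[-1,24,15] → ·
    (1,5)@(3, 11): e=[25,8,5] → █
    (2,5)@(5, 11): e=[9,12,17] → █
    (3,5)@(7, 11): e=[-7,16,29] → ·
    (1,6)@(3, 13): e=[35,-4,7] → ·
    (2,6)@(5, 13): e=[19,0,19] → █  [on edge]
    (3,6)@(7, 13): e=[3,4,31] → █
    (4,6)@(9, 13): e=[-13,8,43] → ·
  covered (6 px):
    · · · · · · ·
    · · · · · · ·
    · · · · · · ·
    · █ · · · · ·
    · █ · · · · ·
    · █ █ · · · ·
    · · █ █ · · ·

Z-buffer (winner per pixel, '.' = empty):
  . 2 . . . . .
  . . 2 . . 1 .
  . . . 2 . 1 .
  . 3 . . 2 1 .
  . 3 . . . 2 .
  . 3 3 . 0 1 .
  . . 3 3 . . .

Final: 1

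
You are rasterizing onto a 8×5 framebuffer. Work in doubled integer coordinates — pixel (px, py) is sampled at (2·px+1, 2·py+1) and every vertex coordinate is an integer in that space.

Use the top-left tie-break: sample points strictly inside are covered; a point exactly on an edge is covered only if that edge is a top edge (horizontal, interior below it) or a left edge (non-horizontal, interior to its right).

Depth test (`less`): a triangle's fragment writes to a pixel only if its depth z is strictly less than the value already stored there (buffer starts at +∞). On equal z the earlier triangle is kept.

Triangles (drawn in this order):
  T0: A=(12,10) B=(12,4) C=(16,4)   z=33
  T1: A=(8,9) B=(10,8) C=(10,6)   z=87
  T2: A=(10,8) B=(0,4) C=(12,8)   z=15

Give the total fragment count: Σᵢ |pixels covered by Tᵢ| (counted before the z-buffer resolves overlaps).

T0:
  2·area = 24
  edge (12, 10)→(12, 4): d=(0,-6) top-left  bias=+0
  edge (12, 4)→(16, 4): d=(4,0) top-left  bias=+0
  edge (16, 4)→(12, 10): d=(-4,6) right/bottom  bias=-1
    (6,2)@(13, 5): e=[6,4,14] → █
    (7,2)@(15, 5): e=[18,4,2] → █
    (6,3)@(13, 7): e=[6,12,6] → █
    (7,3)@(15, 7): e=[18,12,-6] → ·
    (6,4)@(13, 9): e=[6,20,-2] → ·
  covered (3 px):
    · · · · · · · ·
    · · · · · · · ·
    · · · · · · █ █
    · · · · · · █ ·
    · · · · · · · ·
T1:
  2·area = 4  (B↔C swapped to make it positive)
  edge (8, 9)→(10, 6): d=(2,-3) top-left  bias=+0
  edge (10, 6)→(10, 8): d=(0,2) right/bottom  bias=-1
  edge (10, 8)→(8, 9): d=(-2,1) right/bottom  bias=-1
  covered (0 px):
    · · · · · · · ·
    · · · · · · · ·
    · · · · · · · ·
    · · · · · · · ·
    · · · · · · · ·
T2:
  2·area = 8
  edge (10, 8)→(0, 4): d=(-10,-4) top-left  bias=+0
  edge (0, 4)→(12, 8): d=(12,4) right/bottom  bias=-1
  edge (12, 8)→(10, 8): d=(-2,0) right/bottom  bias=-1
    (1,2)@(3, 5): e=[2,0,6] → ·  [on edge]
    (4,3)@(9, 7): e=[6,0,2] → ·  [on edge]
    (7,4)@(15, 9): e=[10,0,-2] → ·  [on edge]
  covered (0 px):
    · · · · · · · ·
    · · · · · · · ·
    · · · · · · · ·
    · · · · · · · ·
    · · · · · · · ·

Answer: 3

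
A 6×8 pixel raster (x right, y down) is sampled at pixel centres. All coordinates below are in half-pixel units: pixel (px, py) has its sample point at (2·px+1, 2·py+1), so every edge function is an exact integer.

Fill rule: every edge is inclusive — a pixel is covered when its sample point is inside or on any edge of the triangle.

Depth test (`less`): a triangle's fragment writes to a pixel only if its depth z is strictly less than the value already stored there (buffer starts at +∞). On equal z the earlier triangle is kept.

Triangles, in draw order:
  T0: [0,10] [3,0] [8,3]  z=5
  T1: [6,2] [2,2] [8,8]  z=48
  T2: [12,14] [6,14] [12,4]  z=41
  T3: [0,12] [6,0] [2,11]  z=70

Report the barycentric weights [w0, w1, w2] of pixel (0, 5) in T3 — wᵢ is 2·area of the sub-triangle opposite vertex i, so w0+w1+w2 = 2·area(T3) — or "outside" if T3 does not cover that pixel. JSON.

T0:
  2·area = 59
  edge (0, 10)→(3, 0): d=(3,-10) inclusive
  edge (3, 0)→(8, 3): d=(5,3) inclusive
  edge (8, 3)→(0, 10): d=(-8,7) inclusive
    (1,0)@(3, 1): e=[3,5,51] → █
    (2,0)@(5, 1): e=[23,-1,37] → ·
    (1,1)@(3, 3): e=[9,15,35] → █
    (2,1)@(5, 3): e=[29,9,21] → █
    (3,1)@(7, 3): e=[49,3,7] → █
    (4,1)@(9, 3): e=[69,-3,-7] → ·
    (1,2)@(3, 5): e=[15,25,19] → █
    (3,2)@(7, 5): e=[55,13,-9] → ·
    (0,3)@(1, 7): e=[1,41,17] → █
    (2,3)@(5, 7): e=[41,29,-11] → ·
    (0,4)@(1, 9): e=[7,51,1] → █
    (1,4)@(3, 9): e=[27,45,-13] → ·
  covered (9 px):
    · █ · · · ·
    · █ █ █ · ·
    · █ █ · · ·
    █ █ · · · ·
    █ · · · · ·
    · · · · · ·
    · · · · · ·
    · · · · · ·
T1:
  2·area = 24  (B↔C swapped to make it positive)
  edge (6, 2)→(8, 8): d=(2,6) inclusive
  edge (8, 8)→(2, 2): d=(-6,-6) inclusive
  edge (2, 2)→(6, 2): d=(4,0) inclusive
    (0,0)@(1, 1): e=[28,0,-4] → ·  [on edge]
    (1,1)@(3, 3): e=[20,0,4] → █  [on edge]
    (2,1)@(5, 3): e=[8,12,4] → █
    (3,1)@(7, 3): e=[-4,24,4] → ·
    (1,2)@(3, 5): e=[24,-12,12] → ·
    (2,2)@(5, 5): e=[12,0,12] → █  [on edge]
    (3,2)@(7, 5): e=[0,12,12] → █  [on edge]
    (4,2)@(9, 5): e=[-12,24,12] → ·
    (2,3)@(5, 7): e=[16,-12,20] → ·
    (3,3)@(7, 7): e=[4,0,20] → █  [on edge]
    (4,3)@(9, 7): e=[-8,12,20] → ·
    (3,4)@(7, 9): e=[8,-12,28] → ·
    (4,4)@(9, 9): e=[-4,0,28] → ·  [on edge]
    (4,5)@(9, 11): e=[0,-12,36] → ·  [on edge]
    (5,5)@(11, 11): e=[-12,0,36] → ·  [on edge]
  covered (5 px):
    · · · · · ·
    · █ █ · · ·
    · · █ █ · ·
    · · · █ · ·
    · · · · · ·
    · · · · · ·
    · · · · · ·
    · · · · · ·
T2:
  2·area = 60
  edge (12, 14)→(6, 14): d=(-6,0) inclusive
  edge (6, 14)→(12, 4): d=(6,-10) inclusive
  edge (12, 4)→(12, 14): d=(0,10) inclusive
    (5,3)@(11, 7): e=[42,8,10] → █
    (4,4)@(9, 9): e=[30,0,30] → █  [on edge]
    (4,5)@(9, 11): e=[18,12,30] → █
    (3,6)@(7, 13): e=[6,4,50] → █
    (3,7)@(7, 15): e=[-6,16,50] → ·
    (4,7)@(9, 15): e=[-6,36,30] → ·
    (5,7)@(11, 15): e=[-6,56,10] → ·
  covered (8 px):
    · · · · · ·
    · · · · · ·
    · · · · · ·
    · · · · · █
    · · · · █ █
    · · · · █ █
    · · · █ █ █
    · · · · · ·
T3:
  2·area = 18
  edge (0, 12)→(6, 0): d=(6,-12) inclusive
  edge (6, 0)→(2, 11): d=(-4,11) inclusive
  edge (2, 11)→(0, 12): d=(-2,1) inclusive
    (1,3)@(3, 7): e=[6,5,7] → █
    (2,3)@(5, 7): e=[30,-17,5] → ·
    (1,4)@(3, 9): e=[18,-3,3] → ·
    (0,5)@(1, 11): e=[6,11,1] → █
    (1,5)@(3, 11): e=[30,-11,-1] → ·
    (0,6)@(1, 13): e=[18,3,-3] → ·
  covered (2 px):
    · · · · · ·
    · · · · · ·
    · · · · · ·
    · █ · · · ·
    · · · · · ·
    █ · · · · ·
    · · · · · ·
    · · · · · ·

Answer: [11,1,6]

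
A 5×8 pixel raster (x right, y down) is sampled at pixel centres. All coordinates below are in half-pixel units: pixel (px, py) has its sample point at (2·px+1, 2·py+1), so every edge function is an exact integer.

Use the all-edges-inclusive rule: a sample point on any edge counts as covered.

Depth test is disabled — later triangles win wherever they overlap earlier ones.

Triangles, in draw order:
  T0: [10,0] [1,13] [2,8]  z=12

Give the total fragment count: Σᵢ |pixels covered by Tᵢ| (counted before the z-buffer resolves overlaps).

T0:
  2·area = 32
  edge (10, 0)→(1, 13): d=(-9,13) inclusive
  edge (1, 13)→(2, 8): d=(1,-5) inclusive
  edge (2, 8)→(10, 0): d=(8,-8) inclusive
    (4,0)@(9, 1): e=[4,28,0] → #  [on edge]
    (1,1)@(3, 3): e=[64,0,-32] → ·  [on edge]
    (3,1)@(7, 3): e=[12,20,0] → #  [on edge]
    (4,1)@(9, 3): e=[-14,30,16] → ·
    (2,2)@(5, 5): e=[20,12,0] → #  [on edge]
    (3,2)@(7, 5): e=[-6,22,16] → ·
    (1,3)@(3, 7): e=[28,4,0] → #  [on edge]
    (3,3)@(7, 7): e=[-24,24,32] → ·
    (0,4)@(1, 9): e=[36,-4,0] → ·  [on edge]
    (1,4)@(3, 9): e=[10,6,16] → #
    (2,4)@(5, 9): e=[-16,16,32] → ·
    (1,5)@(3, 11): e=[-8,8,32] → ·
    (0,6)@(1, 13): e=[0,0,32] → #  [on edge]
  covered (7 px):
    · · · · #
    · · · # ·
    · · # · ·
    · # # · ·
    · # · · ·
    · · · · ·
    # · · · ·
    · · · · ·

Result: 7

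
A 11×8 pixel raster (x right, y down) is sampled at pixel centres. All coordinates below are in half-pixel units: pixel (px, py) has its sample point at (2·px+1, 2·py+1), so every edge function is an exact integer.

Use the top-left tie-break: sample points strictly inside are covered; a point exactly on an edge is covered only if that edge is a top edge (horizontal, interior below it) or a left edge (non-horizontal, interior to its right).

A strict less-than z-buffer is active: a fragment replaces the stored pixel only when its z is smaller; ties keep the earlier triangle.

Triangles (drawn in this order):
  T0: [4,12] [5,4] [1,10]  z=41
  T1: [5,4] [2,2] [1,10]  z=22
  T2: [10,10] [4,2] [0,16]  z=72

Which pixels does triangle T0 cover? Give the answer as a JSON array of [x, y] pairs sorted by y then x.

T0:
  2·area = 26  (B↔C swapped to make it positive)
  edge (4, 12)→(1, 10): d=(-3,-2) top-left  bias=+0
  edge (1, 10)→(5, 4): d=(4,-6) top-left  bias=+0
  edge (5, 4)→(4, 12): d=(-1,8) right/bottom  bias=-1
    (3,0)@(7, 1): e=[39,0,-13] → .  [on edge]
    (1,3)@(3, 7): e=[13,0,13] → X  [on edge]
    (2,3)@(5, 7): e=[17,12,-3] → .
    (1,4)@(3, 9): e=[7,8,11] → X
    (2,4)@(5, 9): e=[11,20,-5] → .
    (1,5)@(3, 11): e=[1,16,9] → X
    (2,5)@(5, 11): e=[5,28,-7] → .
    (1,6)@(3, 13): e=[-5,24,7] → .
  covered (3 px):
    . . . . . . . . . . .
    . . . . . . . . . . .
    . . . . . . . . . . .
    . X . . . . . . . . .
    . X . . . . . . . . .
    . X . . . . . . . . .
    . . . . . . . . . . .
    . . . . . . . . . . .
T1:
  2·area = 26  (B↔C swapped to make it positive)
  edge (5, 4)→(1, 10): d=(-4,6) right/bottom  bias=-1
  edge (1, 10)→(2, 2): d=(1,-8) top-left  bias=+0
  edge (2, 2)→(5, 4): d=(3,2) right/bottom  bias=-1
    (3,0)@(7, 1): e=[0,39,-13] → .  [on edge]
    (1,1)@(3, 3): e=[16,9,1] → X
    (2,1)@(5, 3): e=[4,25,-3] → .
    (1,2)@(3, 5): e=[8,11,7] → X
    (2,2)@(5, 5): e=[-4,27,3] → .
    (1,3)@(3, 7): e=[0,13,13] → .  [on edge]
  covered (2 px):
    . . . . . . . . . . .
    . X . . . . . . . . .
    . X . . . . . . . . .
    . . . . . . . . . . .
    . . . . . . . . . . .
    . . . . . . . . . . .
    . . . . . . . . . . .
    . . . . . . . . . . .
T2:
  2·area = 116  (B↔C swapped to make it positive)
  edge (10, 10)→(0, 16): d=(-10,6) right/bottom  bias=-1
  edge (0, 16)→(4, 2): d=(4,-14) top-left  bias=+0
  edge (4, 2)→(10, 10): d=(6,8) right/bottom  bias=-1
    (2,2)@(5, 5): e=[80,26,10] → X
    (3,2)@(7, 5): e=[68,54,-6] → .
    (1,3)@(3, 7): e=[72,6,38] → X
    (3,3)@(7, 7): e=[48,62,6] → X
    (4,3)@(9, 7): e=[36,90,-10] → .
    (7,3)@(15, 7): e=[0,174,-58] → .  [on edge]
    (1,4)@(3, 9): e=[52,14,50] → X
    (4,4)@(9, 9): e=[16,98,2] → X
    (5,4)@(11, 9): e=[4,126,-14] → .
    (1,5)@(3, 11): e=[32,22,62] → X
    (4,5)@(9, 11): e=[-4,106,14] → .
    (0,6)@(1, 13): e=[24,2,90] → X
    (2,6)@(5, 13): e=[0,58,58] → .  [on edge]
  covered (14 px):
    . . . . . . . . . . .
    . . . . . . . . . . .
    . . X . . . . . . . .
    . X X X . . . . . . .
    . X X X X . . . . . .
    . X X X . . . . . . .
    X X . . . . . . . . .
    X . . . . . . . . . .

Final: [[1,3],[1,4],[1,5]]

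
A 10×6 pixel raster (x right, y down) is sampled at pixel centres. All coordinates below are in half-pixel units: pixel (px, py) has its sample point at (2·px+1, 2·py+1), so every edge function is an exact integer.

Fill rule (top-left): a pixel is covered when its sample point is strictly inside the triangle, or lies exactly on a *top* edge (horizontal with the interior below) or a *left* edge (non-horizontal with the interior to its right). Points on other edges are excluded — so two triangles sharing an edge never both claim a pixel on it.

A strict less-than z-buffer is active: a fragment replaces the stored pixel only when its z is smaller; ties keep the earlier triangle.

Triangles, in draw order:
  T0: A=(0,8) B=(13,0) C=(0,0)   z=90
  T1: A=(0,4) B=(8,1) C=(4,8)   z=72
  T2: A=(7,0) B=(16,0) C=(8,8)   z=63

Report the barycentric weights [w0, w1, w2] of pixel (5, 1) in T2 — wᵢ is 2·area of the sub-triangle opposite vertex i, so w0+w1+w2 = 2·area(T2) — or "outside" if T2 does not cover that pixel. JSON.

T0:
  2·area = 104  (B↔C swapped to make it positive)
  edge (0, 8)→(0, 0): d=(0,-8) top-left  bias=+0
  edge (0, 0)→(13, 0): d=(13,0) top-left  bias=+0
  edge (13, 0)→(0, 8): d=(-13,8) right/bottom  bias=-1
    (0,0)@(1, 1): e=[8,13,83] → X
    (1,0)@(3, 1): e=[24,13,67] → X
    (2,0)@(5, 1): e=[40,13,51] → X
    (3,0)@(7, 1): e=[56,13,35] → X
    (4,0)@(9, 1): e=[72,13,19] → X
    (5,0)@(11, 1): e=[88,13,3] → X
    (6,0)@(13, 1): e=[104,13,-13] → .
    (0,1)@(1, 3): e=[8,39,57] → X
    (4,1)@(9, 3): e=[72,39,-7] → .
    (5,1)@(11, 3): e=[88,39,-23] → .
    (0,2)@(1, 5): e=[8,65,31] → X
    (2,2)@(5, 5): e=[40,65,-1] → .
  covered (13 px):
    X X X X X X . . . .
    X X X X . . . . . .
    X X . . . . . . . .
    X . . . . . . . . .
    . . . . . . . . . .
    . . . . . . . . . .
T1:
  2·area = 44
  edge (0, 4)→(8, 1): d=(8,-3) top-left  bias=+0
  edge (8, 1)→(4, 8): d=(-4,7) right/bottom  bias=-1
  edge (4, 8)→(0, 4): d=(-4,-4) top-left  bias=+0
    (1,1)@(3, 3): e=[1,27,16] → X
    (2,1)@(5, 3): e=[7,13,24] → X
    (3,1)@(7, 3): e=[13,-1,32] → .
    (0,2)@(1, 5): e=[11,33,0] → X  [on edge]
    (3,2)@(7, 5): e=[29,-9,24] → .
    (0,3)@(1, 7): e=[27,25,-8] → .
    (1,3)@(3, 7): e=[33,11,0] → X  [on edge]
    (2,3)@(5, 7): e=[39,-3,8] → .
    (1,4)@(3, 9): e=[49,3,-8] → .
    (2,4)@(5, 9): e=[55,-11,0] → .  [on edge]
    (3,5)@(7, 11): e=[77,-33,0] → .  [on edge]
  covered (6 px):
    . . . . . . . . . .
    . X X . . . . . . .
    X X X . . . . . . .
    . X . . . . . . . .
    . . . . . . . . . .
    . . . . . . . . . .
T2:
  2·area = 72
  edge (7, 0)→(16, 0): d=(9,0) top-left  bias=+0
  edge (16, 0)→(8, 8): d=(-8,8) right/bottom  bias=-1
  edge (8, 8)→(7, 0): d=(-1,-8) top-left  bias=+0
    (4,0)@(9, 1): e=[9,48,15] → X
    (5,0)@(11, 1): e=[9,32,31] → X
    (6,0)@(13, 1): e=[9,16,47] → X
    (7,0)@(15, 1): e=[9,0,63] → .  [on edge]
    (4,1)@(9, 3): e=[27,32,13] → X
    (6,1)@(13, 3): e=[27,0,45] → .  [on edge]
    (4,2)@(9, 5): e=[45,16,11] → X
    (5,2)@(11, 5): e=[45,0,27] → .  [on edge]
    (4,3)@(9, 7): e=[63,0,9] → .  [on edge]
    (3,4)@(7, 9): e=[81,0,-9] → .  [on edge]
    (2,5)@(5, 11): e=[99,0,-27] → .  [on edge]
  covered (6 px):
    . . . . X X X . . .
    . . . . X X . . . .
    . . . . X . . . . .
    . . . . . . . . . .
    . . . . . . . . . .
    . . . . . . . . . .

Answer: [16,29,27]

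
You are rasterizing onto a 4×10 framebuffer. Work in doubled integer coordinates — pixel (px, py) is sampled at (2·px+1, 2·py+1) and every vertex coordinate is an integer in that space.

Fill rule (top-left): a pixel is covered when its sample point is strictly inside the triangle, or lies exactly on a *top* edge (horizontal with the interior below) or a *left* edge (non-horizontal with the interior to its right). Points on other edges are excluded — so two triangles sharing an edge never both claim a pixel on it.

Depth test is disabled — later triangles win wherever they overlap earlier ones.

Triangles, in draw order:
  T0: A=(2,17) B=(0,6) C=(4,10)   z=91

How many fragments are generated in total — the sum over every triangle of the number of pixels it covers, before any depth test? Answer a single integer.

T0:
  2·area = 36
  edge (2, 17)→(0, 6): d=(-2,-11) top-left  bias=+0
  edge (0, 6)→(4, 10): d=(4,4) right/bottom  bias=-1
  edge (4, 10)→(2, 17): d=(-2,7) right/bottom  bias=-1
    (0,3)@(1, 7): e=[9,0,27] → ·  [on edge]
    (0,4)@(1, 9): e=[5,8,23] → █
    (1,4)@(3, 9): e=[27,0,9] → ·  [on edge]
    (0,5)@(1, 11): e=[1,16,19] → █
    (1,5)@(3, 11): e=[23,8,5] → █
    (2,5)@(5, 11): e=[45,0,-9] → ·  [on edge]
    (0,6)@(1, 13): e=[-3,24,15] → ·
    (1,6)@(3, 13): e=[19,16,1] → █
    (2,6)@(5, 13): e=[41,8,-13] → ·
    (3,6)@(7, 13): e=[63,0,-27] → ·  [on edge]
    (1,7)@(3, 15): e=[15,24,-3] → ·
  covered (4 px):
    · · · ·
    · · · ·
    · · · ·
    · · · ·
    █ · · ·
    █ █ · ·
    · █ · ·
    · · · ·
    · · · ·
    · · · ·

Final: 4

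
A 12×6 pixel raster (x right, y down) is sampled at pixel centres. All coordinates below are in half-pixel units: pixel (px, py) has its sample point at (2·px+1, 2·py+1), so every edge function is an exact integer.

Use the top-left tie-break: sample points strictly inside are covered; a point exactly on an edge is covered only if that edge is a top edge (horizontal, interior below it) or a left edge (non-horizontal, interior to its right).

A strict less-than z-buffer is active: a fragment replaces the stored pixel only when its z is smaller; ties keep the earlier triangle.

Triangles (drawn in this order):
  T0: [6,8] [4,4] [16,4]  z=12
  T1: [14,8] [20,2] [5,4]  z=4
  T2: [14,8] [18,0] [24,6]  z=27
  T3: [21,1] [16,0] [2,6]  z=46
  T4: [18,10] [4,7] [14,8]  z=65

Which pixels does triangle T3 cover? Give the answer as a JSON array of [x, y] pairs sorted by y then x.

T0:
  2·area = 48
  edge (6, 8)→(4, 4): d=(-2,-4) top-left  bias=+0
  edge (4, 4)→(16, 4): d=(12,0) top-left  bias=+0
  edge (16, 4)→(6, 8): d=(-10,4) right/bottom  bias=-1
    (2,2)@(5, 5): e=[2,12,34] → █
    (3,2)@(7, 5): e=[10,12,26] → █
    (4,2)@(9, 5): e=[18,12,18] → █
    (5,2)@(11, 5): e=[26,12,10] → █
    (6,2)@(13, 5): e=[34,12,2] → █
    (7,2)@(15, 5): e=[42,12,-6] → ·
    (2,3)@(5, 7): e=[-2,36,14] → ·
    (3,3)@(7, 7): e=[6,36,6] → █
    (4,3)@(9, 7): e=[14,36,-2] → ·
    (5,3)@(11, 7): e=[22,36,-10] → ·
    (6,3)@(13, 7): e=[30,36,-18] → ·
    (3,4)@(7, 9): e=[2,60,-14] → ·
  covered (6 px):
    · · · · · · · · · · · ·
    · · · · · · · · · · · ·
    · · █ █ █ █ █ · · · · ·
    · · · █ · · · · · · · ·
    · · · · · · · · · · · ·
    · · · · · · · · · · · ·
T1:
  2·area = 78  (B↔C swapped to make it positive)
  edge (14, 8)→(5, 4): d=(-9,-4) top-left  bias=+0
  edge (5, 4)→(20, 2): d=(15,-2) top-left  bias=+0
  edge (20, 2)→(14, 8): d=(-6,6) right/bottom  bias=-1
    (10,0)@(21, 1): e=[91,-13,0] → ·  [on edge]
    (6,1)@(13, 3): e=[41,1,36] → █
    (7,1)@(15, 3): e=[49,5,24] → █
    (8,1)@(17, 3): e=[57,9,12] → █
    (9,1)@(19, 3): e=[65,13,0] → ·  [on edge]
    (4,2)@(9, 5): e=[7,23,48] → █
    (5,2)@(11, 5): e=[15,27,36] → █
    (8,2)@(17, 5): e=[39,39,0] → ·  [on edge]
    (4,3)@(9, 7): e=[-11,53,36] → ·
    (5,3)@(11, 7): e=[-3,57,24] → ·
    (6,3)@(13, 7): e=[5,61,12] → █
    (7,3)@(15, 7): e=[13,65,0] → ·  [on edge]
    (6,4)@(13, 9): e=[-13,91,0] → ·  [on edge]
    (5,5)@(11, 11): e=[-39,117,0] → ·  [on edge]
  covered (8 px):
    · · · · · · · · · · · ·
    · · · · · · █ █ █ · · ·
    · · · · █ █ █ █ · · · ·
    · · · · · · █ · · · · ·
    · · · · · · · · · · · ·
    · · · · · · · · · · · ·
T2:
  2·area = 72
  edge (14, 8)→(18, 0): d=(4,-8) top-left  bias=+0
  edge (18, 0)→(24, 6): d=(6,6) right/bottom  bias=-1
  edge (24, 6)→(14, 8): d=(-10,2) right/bottom  bias=-1
    (9,0)@(19, 1): e=[12,0,60] → ·  [on edge]
    (8,1)@(17, 3): e=[4,24,44] → █
    (9,1)@(19, 3): e=[20,12,40] → █
    (10,1)@(21, 3): e=[36,0,36] → ·  [on edge]
    (8,2)@(17, 5): e=[12,36,24] → █
    (10,2)@(21, 5): e=[44,12,16] → █
    (11,2)@(23, 5): e=[60,0,12] → ·  [on edge]
    (7,3)@(15, 7): e=[4,60,8] → █
    (9,3)@(19, 7): e=[36,36,0] → ·  [on edge]
    (10,3)@(21, 7): e=[52,24,-4] → ·
    (4,4)@(9, 9): e=[-36,108,0] → ·  [on edge]
    (7,4)@(15, 9): e=[12,72,-12] → ·
  covered (7 px):
    · · · · · · · · · · · ·
    · · · · · · · · █ █ · ·
    · · · · · · · · █ █ █ ·
    · · · · · · · █ █ · · ·
    · · · · · · · · · · · ·
    · · · · · · · · · · · ·
T3:
  2·area = 44  (B↔C swapped to make it positive)
  edge (21, 1)→(2, 6): d=(-19,5) right/bottom  bias=-1
  edge (2, 6)→(16, 0): d=(14,-6) top-left  bias=+0
  edge (16, 0)→(21, 1): d=(5,1) right/bottom  bias=-1
    (7,0)@(15, 1): e=[30,8,6] → █
    (8,0)@(17, 1): e=[20,20,4] → █
    (9,0)@(19, 1): e=[10,32,2] → █
    (10,0)@(21, 1): e=[0,44,0] → ·  [on edge]
    (4,1)@(9, 3): e=[22,0,22] → █  [on edge]
    (5,1)@(11, 3): e=[12,12,20] → █
    (6,1)@(13, 3): e=[2,24,18] → █
    (7,1)@(15, 3): e=[-8,36,16] → ·
    (8,1)@(17, 3): e=[-18,48,14] → ·
    (9,1)@(19, 3): e=[-28,60,12] → ·
    (2,2)@(5, 5): e=[4,4,36] → █
    (3,2)@(7, 5): e=[-6,16,34] → ·
  covered (7 px):
    · · · · · · · █ █ █ · ·
    · · · · █ █ █ · · · · ·
    · · █ · · · · · · · · ·
    · · · · · · · · · · · ·
    · · · · · · · · · · · ·
    · · · · · · · · · · · ·
T4:
  2·area = 16
  edge (18, 10)→(4, 7): d=(-14,-3) top-left  bias=+0
  edge (4, 7)→(14, 8): d=(10,1) right/bottom  bias=-1
  edge (14, 8)→(18, 10): d=(4,2) right/bottom  bias=-1
    (7,4)@(15, 9): e=[5,9,2] → █
    (8,4)@(17, 9): e=[11,7,-2] → ·
    (7,5)@(15, 11): e=[-23,29,10] → ·
  covered (1 px):
    · · · · · · · · · · · ·
    · · · · · · · · · · · ·
    · · · · · · · · · · · ·
    · · · · · · · · · · · ·
    · · · · · · · █ · · · ·
    · · · · · · · · · · · ·

Final: [[7,0],[8,0],[9,0],[4,1],[5,1],[6,1],[2,2]]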